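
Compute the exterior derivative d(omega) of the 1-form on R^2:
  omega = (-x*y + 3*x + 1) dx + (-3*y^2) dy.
d(omega) = (x) dx ∧ dy

For a 1-form omega = sum_i f_i dx_i, the exterior derivative is
  d(omega) = sum_{i < j} (∂f_j/∂x_i - ∂f_i/∂x_j) dx_i ∧ dx_j.
  coefficient of dx ∧ dy: ∂f_2/∂x - ∂f_1/∂y = ∂(-3*y^2)/∂x - ∂(-x*y + 3*x + 1)/∂y = x
Assembling: d(omega) = (x) dx ∧ dy.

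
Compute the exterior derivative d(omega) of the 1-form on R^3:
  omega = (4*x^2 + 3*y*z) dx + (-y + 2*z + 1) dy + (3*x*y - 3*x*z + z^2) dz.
d(omega) = (-3*z) dx ∧ dy + (-3*z) dx ∧ dz + (3*x - 2) dy ∧ dz

For a 1-form omega = sum_i f_i dx_i, the exterior derivative is
  d(omega) = sum_{i < j} (∂f_j/∂x_i - ∂f_i/∂x_j) dx_i ∧ dx_j.
  coefficient of dx ∧ dy: ∂f_2/∂x - ∂f_1/∂y = ∂(-y + 2*z + 1)/∂x - ∂(4*x^2 + 3*y*z)/∂y = -3*z
  coefficient of dx ∧ dz: ∂f_3/∂x - ∂f_1/∂z = ∂(3*x*y - 3*x*z + z^2)/∂x - ∂(4*x^2 + 3*y*z)/∂z = -3*z
  coefficient of dy ∧ dz: ∂f_3/∂y - ∂f_2/∂z = ∂(3*x*y - 3*x*z + z^2)/∂y - ∂(-y + 2*z + 1)/∂z = 3*x - 2
Assembling: d(omega) = (-3*z) dx ∧ dy + (-3*z) dx ∧ dz + (3*x - 2) dy ∧ dz.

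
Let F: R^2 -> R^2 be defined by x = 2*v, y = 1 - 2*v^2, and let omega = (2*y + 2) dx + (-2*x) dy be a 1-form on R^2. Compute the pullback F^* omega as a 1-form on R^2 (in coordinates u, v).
F^* omega = (8*v^2 + 8) dv

Using F^*(f dg) = (f ∘ F) d(g ∘ F), substitute each coordinate x_i by F_i(u, v) in f_i, and replace dx_i by d F_i = (∂F_i/∂u) du + (∂F_i/∂v) dv.
  For the x component: f_1(F) = 4 - 4*v^2; d F_1 = (0) du + (2) dv
  For the y component: f_2(F) = -4*v; d F_2 = (0) du + (-4*v) dv
Combining and collecting du, dv coefficients:
  coeff of du: 0
  coeff of dv: 8*v^2 + 8
F^* omega = (8*v^2 + 8) dv.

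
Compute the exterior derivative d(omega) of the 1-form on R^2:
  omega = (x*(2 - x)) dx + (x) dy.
d(omega) = (1) dx ∧ dy

For a 1-form omega = sum_i f_i dx_i, the exterior derivative is
  d(omega) = sum_{i < j} (∂f_j/∂x_i - ∂f_i/∂x_j) dx_i ∧ dx_j.
  coefficient of dx ∧ dy: ∂f_2/∂x - ∂f_1/∂y = ∂(x)/∂x - ∂(x*(2 - x))/∂y = 1
Assembling: d(omega) = (1) dx ∧ dy.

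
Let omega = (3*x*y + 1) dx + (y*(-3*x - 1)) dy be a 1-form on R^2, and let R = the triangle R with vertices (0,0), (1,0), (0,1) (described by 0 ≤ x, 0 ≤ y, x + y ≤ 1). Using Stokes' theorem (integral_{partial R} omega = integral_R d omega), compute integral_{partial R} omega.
integral_(partial R) omega = -1

Stokes: integral_partial_R omega = integral_R d omega with d omega = (∂Q/∂x - ∂P/∂y) dx ∧ dy.
  ∂Q/∂x = -3*y
  ∂P/∂y = 3*x
  integrand = ∂Q/∂x - ∂P/∂y = -3*x - 3*y.
Integrating over R: integral_0^1 integral_0^{1-x} (-3*x - 3*y) dy dx = -1.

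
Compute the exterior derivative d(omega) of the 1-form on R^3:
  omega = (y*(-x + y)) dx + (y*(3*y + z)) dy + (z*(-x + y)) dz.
d(omega) = (x - 2*y) dx ∧ dy + (-z) dx ∧ dz + (-y + z) dy ∧ dz

For a 1-form omega = sum_i f_i dx_i, the exterior derivative is
  d(omega) = sum_{i < j} (∂f_j/∂x_i - ∂f_i/∂x_j) dx_i ∧ dx_j.
  coefficient of dx ∧ dy: ∂f_2/∂x - ∂f_1/∂y = ∂(y*(3*y + z))/∂x - ∂(y*(-x + y))/∂y = x - 2*y
  coefficient of dx ∧ dz: ∂f_3/∂x - ∂f_1/∂z = ∂(z*(-x + y))/∂x - ∂(y*(-x + y))/∂z = -z
  coefficient of dy ∧ dz: ∂f_3/∂y - ∂f_2/∂z = ∂(z*(-x + y))/∂y - ∂(y*(3*y + z))/∂z = -y + z
Assembling: d(omega) = (x - 2*y) dx ∧ dy + (-z) dx ∧ dz + (-y + z) dy ∧ dz.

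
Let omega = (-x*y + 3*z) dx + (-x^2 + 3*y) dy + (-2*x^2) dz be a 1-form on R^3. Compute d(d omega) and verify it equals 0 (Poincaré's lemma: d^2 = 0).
d(d omega) = 0

Step 1: d omega = sum_{i<j} (∂f_j/∂x_i - ∂f_i/∂x_j) dx_i ∧ dx_j:
  coeff of dx ∧ dy: -x
  coeff of dx ∧ dz: -4*x - 3
  coeff of dy ∧ dz: 0
Step 2: Apply d again to each 2-form coefficient. The only possible 3-form in R^3 is dx ∧ dy ∧ dz, with coefficient
  ∂(coeff of dy∧dz)/∂x - ∂(coeff of dx∧dz)/∂y + ∂(coeff of dx∧dy)/∂z
  = ∂/∂x (0) - ∂/∂y (-4*x - 3) + ∂/∂z (-x).
Each of these terms simplifies to sums of mixed partials that cancel in pairs. The result is 0 (by equality of mixed partials for smooth functions — Schwarz / Clairaut).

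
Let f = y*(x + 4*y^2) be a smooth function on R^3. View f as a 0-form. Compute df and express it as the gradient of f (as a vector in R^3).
df = (y) dx + (x + 12*y^2) dy + (0) dz; grad f = (y, x + 12*y^2, 0)

For a 0-form f, d f = (∂f/∂x) dx + (∂f/∂y) dy + (∂f/∂z) dz. The components of the vector representation are exactly the entries of grad f in Cartesian coordinates:
  ∂f/∂x = y
  ∂f/∂y = x + 12*y^2
  ∂f/∂z = 0.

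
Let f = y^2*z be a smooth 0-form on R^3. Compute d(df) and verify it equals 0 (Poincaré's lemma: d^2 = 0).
d(df) = 0

Step 1: df = sum_i (∂f/∂x_i) dx_i = (0) dx + (2*y*z) dy + (y^2) dz.
Step 2: Apply d again. Using the 1-form formula, the coefficient of dx ∧ dy in d(df) is ∂^2 f/∂x ∂y - ∂^2 f/∂y ∂x = (0) - (0) = 0 (equality of mixed partials for smooth f).
Similarly for dx ∧ dz and dy ∧ dz — all coefficients vanish. So d(df) = 0.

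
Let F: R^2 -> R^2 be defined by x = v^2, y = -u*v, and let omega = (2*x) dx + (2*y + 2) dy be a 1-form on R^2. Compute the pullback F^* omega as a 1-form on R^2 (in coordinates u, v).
F^* omega = (2*v*(u*v - 1)) du + (2*u^2*v - 2*u + 4*v^3) dv

Using F^*(f dg) = (f ∘ F) d(g ∘ F), substitute each coordinate x_i by F_i(u, v) in f_i, and replace dx_i by d F_i = (∂F_i/∂u) du + (∂F_i/∂v) dv.
  For the x component: f_1(F) = 2*v^2; d F_1 = (0) du + (2*v) dv
  For the y component: f_2(F) = -2*u*v + 2; d F_2 = (-v) du + (-u) dv
Combining and collecting du, dv coefficients:
  coeff of du: 2*v*(u*v - 1)
  coeff of dv: 2*u^2*v - 2*u + 4*v^3
F^* omega = (2*v*(u*v - 1)) du + (2*u^2*v - 2*u + 4*v^3) dv.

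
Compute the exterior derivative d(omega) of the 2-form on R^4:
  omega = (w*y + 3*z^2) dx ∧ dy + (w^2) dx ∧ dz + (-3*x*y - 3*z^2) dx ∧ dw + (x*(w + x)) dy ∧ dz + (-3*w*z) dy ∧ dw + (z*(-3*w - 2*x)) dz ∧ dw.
d(omega) = (w + 2*x + 6*z) dx ∧ dy ∧ dz + (3*x + y) dx ∧ dy ∧ dw + (2*w + 4*z) dx ∧ dz ∧ dw + (3*w + x) dy ∧ dz ∧ dw

For a 2-form omega = sum_{i<j} g_{ij} dx_i ∧ dx_j, the exterior derivative is
  d(omega) = sum_{i<j} d(g_{ij}) ∧ dx_i ∧ dx_j = sum_{i<j, k} (∂g_{ij}/∂x_k) dx_k ∧ dx_i ∧ dx_j.
Expand each term, using dx_k ∧ dx_i ∧ dx_j = sgn(permutation) dx_{(a)} ∧ dx_{(b)} ∧ dx_{(c)} with (a < b < c) sorted:
  d(w*y + 3*z^2) includes (∂/∂z)(w*y + 3*z^2) dz = (6*z) dz, which multiplied by dx ∧ dy gives (6*z) dx ∧ dy ∧ dz
  d(w*y + 3*z^2) includes (∂/∂w)(w*y + 3*z^2) dw = (y) dw, which multiplied by dx ∧ dy gives (y) dx ∧ dy ∧ dw
  d(w^2) includes (∂/∂w)(w^2) dw = (2*w) dw, which multiplied by dx ∧ dz gives (2*w) dx ∧ dz ∧ dw
  d(-3*x*y - 3*z^2) includes (∂/∂y)(-3*x*y - 3*z^2) dy = (-3*x) dy, which multiplied by dx ∧ dw gives (3*x) dx ∧ dy ∧ dw
  d(-3*x*y - 3*z^2) includes (∂/∂z)(-3*x*y - 3*z^2) dz = (-6*z) dz, which multiplied by dx ∧ dw gives (6*z) dx ∧ dz ∧ dw
  d(x*(w + x)) includes (∂/∂x)(x*(w + x)) dx = (w + 2*x) dx, which multiplied by dy ∧ dz gives (w + 2*x) dx ∧ dy ∧ dz
  d(x*(w + x)) includes (∂/∂w)(x*(w + x)) dw = (x) dw, which multiplied by dy ∧ dz gives (x) dy ∧ dz ∧ dw
  d(-3*w*z) includes (∂/∂z)(-3*w*z) dz = (-3*w) dz, which multiplied by dy ∧ dw gives (3*w) dy ∧ dz ∧ dw
  d(z*(-3*w - 2*x)) includes (∂/∂x)(z*(-3*w - 2*x)) dx = (-2*z) dx, which multiplied by dz ∧ dw gives (-2*z) dx ∧ dz ∧ dw
Collecting like 3-forms: d(omega) = (w + 2*x + 6*z) dx ∧ dy ∧ dz + (3*x + y) dx ∧ dy ∧ dw + (2*w + 4*z) dx ∧ dz ∧ dw + (3*w + x) dy ∧ dz ∧ dw.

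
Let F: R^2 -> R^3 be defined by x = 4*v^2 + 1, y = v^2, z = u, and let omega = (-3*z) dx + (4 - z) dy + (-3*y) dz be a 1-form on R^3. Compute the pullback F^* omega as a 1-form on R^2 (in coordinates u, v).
F^* omega = (-3*v^2) du + (2*v*(4 - 13*u)) dv

Using F^*(f dg) = (f ∘ F) d(g ∘ F), substitute each coordinate x_i by F_i(u, v) in f_i, and replace dx_i by d F_i = (∂F_i/∂u) du + (∂F_i/∂v) dv.
  For the x component: f_1(F) = -3*u; d F_1 = (0) du + (8*v) dv
  For the y component: f_2(F) = 4 - u; d F_2 = (0) du + (2*v) dv
  For the z component: f_3(F) = -3*v^2; d F_3 = (1) du + (0) dv
Combining and collecting du, dv coefficients:
  coeff of du: -3*v^2
  coeff of dv: 2*v*(4 - 13*u)
F^* omega = (-3*v^2) du + (2*v*(4 - 13*u)) dv.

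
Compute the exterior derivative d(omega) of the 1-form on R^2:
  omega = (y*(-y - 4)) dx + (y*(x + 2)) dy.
d(omega) = (3*y + 4) dx ∧ dy

For a 1-form omega = sum_i f_i dx_i, the exterior derivative is
  d(omega) = sum_{i < j} (∂f_j/∂x_i - ∂f_i/∂x_j) dx_i ∧ dx_j.
  coefficient of dx ∧ dy: ∂f_2/∂x - ∂f_1/∂y = ∂(y*(x + 2))/∂x - ∂(y*(-y - 4))/∂y = 3*y + 4
Assembling: d(omega) = (3*y + 4) dx ∧ dy.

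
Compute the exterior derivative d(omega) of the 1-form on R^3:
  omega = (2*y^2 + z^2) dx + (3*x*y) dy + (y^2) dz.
d(omega) = (-y) dx ∧ dy + (-2*z) dx ∧ dz + (2*y) dy ∧ dz

For a 1-form omega = sum_i f_i dx_i, the exterior derivative is
  d(omega) = sum_{i < j} (∂f_j/∂x_i - ∂f_i/∂x_j) dx_i ∧ dx_j.
  coefficient of dx ∧ dy: ∂f_2/∂x - ∂f_1/∂y = ∂(3*x*y)/∂x - ∂(2*y^2 + z^2)/∂y = -y
  coefficient of dx ∧ dz: ∂f_3/∂x - ∂f_1/∂z = ∂(y^2)/∂x - ∂(2*y^2 + z^2)/∂z = -2*z
  coefficient of dy ∧ dz: ∂f_3/∂y - ∂f_2/∂z = ∂(y^2)/∂y - ∂(3*x*y)/∂z = 2*y
Assembling: d(omega) = (-y) dx ∧ dy + (-2*z) dx ∧ dz + (2*y) dy ∧ dz.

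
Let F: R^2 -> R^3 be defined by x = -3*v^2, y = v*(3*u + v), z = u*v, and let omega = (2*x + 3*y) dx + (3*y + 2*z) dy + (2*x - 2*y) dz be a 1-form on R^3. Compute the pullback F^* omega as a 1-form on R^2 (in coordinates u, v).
F^* omega = (v^2*(27*u + v)) du + (v*(27*u^2 - 31*u*v + 24*v^2)) dv

Using F^*(f dg) = (f ∘ F) d(g ∘ F), substitute each coordinate x_i by F_i(u, v) in f_i, and replace dx_i by d F_i = (∂F_i/∂u) du + (∂F_i/∂v) dv.
  For the x component: f_1(F) = 3*v*(3*u - v); d F_1 = (0) du + (-6*v) dv
  For the y component: f_2(F) = v*(11*u + 3*v); d F_2 = (3*v) du + (3*u + 2*v) dv
  For the z component: f_3(F) = 2*v*(-3*u - 4*v); d F_3 = (v) du + (u) dv
Combining and collecting du, dv coefficients:
  coeff of du: v^2*(27*u + v)
  coeff of dv: v*(27*u^2 - 31*u*v + 24*v^2)
F^* omega = (v^2*(27*u + v)) du + (v*(27*u^2 - 31*u*v + 24*v^2)) dv.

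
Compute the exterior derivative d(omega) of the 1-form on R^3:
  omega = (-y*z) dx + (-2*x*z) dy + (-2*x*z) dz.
d(omega) = (-z) dx ∧ dy + (y - 2*z) dx ∧ dz + (2*x) dy ∧ dz

For a 1-form omega = sum_i f_i dx_i, the exterior derivative is
  d(omega) = sum_{i < j} (∂f_j/∂x_i - ∂f_i/∂x_j) dx_i ∧ dx_j.
  coefficient of dx ∧ dy: ∂f_2/∂x - ∂f_1/∂y = ∂(-2*x*z)/∂x - ∂(-y*z)/∂y = -z
  coefficient of dx ∧ dz: ∂f_3/∂x - ∂f_1/∂z = ∂(-2*x*z)/∂x - ∂(-y*z)/∂z = y - 2*z
  coefficient of dy ∧ dz: ∂f_3/∂y - ∂f_2/∂z = ∂(-2*x*z)/∂y - ∂(-2*x*z)/∂z = 2*x
Assembling: d(omega) = (-z) dx ∧ dy + (y - 2*z) dx ∧ dz + (2*x) dy ∧ dz.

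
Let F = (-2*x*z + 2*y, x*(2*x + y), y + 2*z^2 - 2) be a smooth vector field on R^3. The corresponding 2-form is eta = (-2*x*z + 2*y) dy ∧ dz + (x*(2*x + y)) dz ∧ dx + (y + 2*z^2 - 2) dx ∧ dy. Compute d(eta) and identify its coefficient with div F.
d(eta) = (x + 2*z) dx ∧ dy ∧ dz; div F = x + 2*z

For a 2-form in R^3 of the form above, applying d gives a 3-form with coefficient ∂P/∂x + ∂Q/∂y + ∂R/∂z:
  ∂P/∂x = -2*z
  ∂Q/∂y = x
  ∂R/∂z = 4*z
Sum = x + 2*z, which is exactly div F.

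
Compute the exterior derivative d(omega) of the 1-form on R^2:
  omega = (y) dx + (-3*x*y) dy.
d(omega) = (-3*y - 1) dx ∧ dy

For a 1-form omega = sum_i f_i dx_i, the exterior derivative is
  d(omega) = sum_{i < j} (∂f_j/∂x_i - ∂f_i/∂x_j) dx_i ∧ dx_j.
  coefficient of dx ∧ dy: ∂f_2/∂x - ∂f_1/∂y = ∂(-3*x*y)/∂x - ∂(y)/∂y = -3*y - 1
Assembling: d(omega) = (-3*y - 1) dx ∧ dy.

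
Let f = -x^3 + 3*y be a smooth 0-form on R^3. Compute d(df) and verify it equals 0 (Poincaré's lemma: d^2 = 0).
d(df) = 0

Step 1: df = sum_i (∂f/∂x_i) dx_i = (-3*x^2) dx + (3) dy + (0) dz.
Step 2: Apply d again. Using the 1-form formula, the coefficient of dx ∧ dy in d(df) is ∂^2 f/∂x ∂y - ∂^2 f/∂y ∂x = (0) - (0) = 0 (equality of mixed partials for smooth f).
Similarly for dx ∧ dz and dy ∧ dz — all coefficients vanish. So d(df) = 0.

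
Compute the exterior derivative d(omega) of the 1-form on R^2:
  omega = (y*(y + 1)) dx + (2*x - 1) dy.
d(omega) = (1 - 2*y) dx ∧ dy

For a 1-form omega = sum_i f_i dx_i, the exterior derivative is
  d(omega) = sum_{i < j} (∂f_j/∂x_i - ∂f_i/∂x_j) dx_i ∧ dx_j.
  coefficient of dx ∧ dy: ∂f_2/∂x - ∂f_1/∂y = ∂(2*x - 1)/∂x - ∂(y*(y + 1))/∂y = 1 - 2*y
Assembling: d(omega) = (1 - 2*y) dx ∧ dy.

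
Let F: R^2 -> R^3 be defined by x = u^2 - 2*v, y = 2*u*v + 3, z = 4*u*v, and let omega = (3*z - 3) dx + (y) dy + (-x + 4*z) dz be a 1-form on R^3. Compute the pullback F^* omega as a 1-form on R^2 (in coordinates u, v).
F^* omega = (20*u^2*v + 68*u*v^2 - 6*u + 8*v^2 + 6*v) du + (-4*u^3 + 68*u^2*v - 16*u*v + 6*u + 6) dv

Using F^*(f dg) = (f ∘ F) d(g ∘ F), substitute each coordinate x_i by F_i(u, v) in f_i, and replace dx_i by d F_i = (∂F_i/∂u) du + (∂F_i/∂v) dv.
  For the x component: f_1(F) = 12*u*v - 3; d F_1 = (2*u) du + (-2) dv
  For the y component: f_2(F) = 2*u*v + 3; d F_2 = (2*v) du + (2*u) dv
  For the z component: f_3(F) = -u^2 + 16*u*v + 2*v; d F_3 = (4*v) du + (4*u) dv
Combining and collecting du, dv coefficients:
  coeff of du: 20*u^2*v + 68*u*v^2 - 6*u + 8*v^2 + 6*v
  coeff of dv: -4*u^3 + 68*u^2*v - 16*u*v + 6*u + 6
F^* omega = (20*u^2*v + 68*u*v^2 - 6*u + 8*v^2 + 6*v) du + (-4*u^3 + 68*u^2*v - 16*u*v + 6*u + 6) dv.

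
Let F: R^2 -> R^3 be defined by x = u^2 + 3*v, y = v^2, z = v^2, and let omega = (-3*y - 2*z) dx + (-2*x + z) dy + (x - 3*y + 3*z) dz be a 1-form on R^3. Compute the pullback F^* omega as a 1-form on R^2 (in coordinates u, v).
F^* omega = (-10*u*v^2) du + (v*(-2*u^2 + 2*v^2 - 21*v)) dv

Using F^*(f dg) = (f ∘ F) d(g ∘ F), substitute each coordinate x_i by F_i(u, v) in f_i, and replace dx_i by d F_i = (∂F_i/∂u) du + (∂F_i/∂v) dv.
  For the x component: f_1(F) = -5*v^2; d F_1 = (2*u) du + (3) dv
  For the y component: f_2(F) = -2*u^2 + v^2 - 6*v; d F_2 = (0) du + (2*v) dv
  For the z component: f_3(F) = u^2 + 3*v; d F_3 = (0) du + (2*v) dv
Combining and collecting du, dv coefficients:
  coeff of du: -10*u*v^2
  coeff of dv: v*(-2*u^2 + 2*v^2 - 21*v)
F^* omega = (-10*u*v^2) du + (v*(-2*u^2 + 2*v^2 - 21*v)) dv.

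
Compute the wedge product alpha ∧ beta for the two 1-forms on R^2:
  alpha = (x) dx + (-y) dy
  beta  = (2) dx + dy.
alpha ∧ beta = (x + 2*y) dx ∧ dy

Distribute the wedge, using dx_i ∧ dx_j = -dx_j ∧ dx_i and dx_i ∧ dx_i = 0. For each pair (i, j) with i < j, the coefficient of dx_i ∧ dx_j in alpha ∧ beta is (alpha_i * beta_j - alpha_j * beta_i). Collecting: alpha ∧ beta = (x + 2*y) dx ∧ dy.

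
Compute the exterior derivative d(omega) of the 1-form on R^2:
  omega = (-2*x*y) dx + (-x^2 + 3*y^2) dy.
d(omega) = 0

For a 1-form omega = sum_i f_i dx_i, the exterior derivative is
  d(omega) = sum_{i < j} (∂f_j/∂x_i - ∂f_i/∂x_j) dx_i ∧ dx_j.

Assembling: d(omega) = 0.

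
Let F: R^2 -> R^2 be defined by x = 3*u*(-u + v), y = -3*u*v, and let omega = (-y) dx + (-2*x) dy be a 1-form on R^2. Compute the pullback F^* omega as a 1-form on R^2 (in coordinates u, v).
F^* omega = (9*u*v*(-4*u + 3*v)) du + (u^2*(-18*u + 27*v)) dv

Using F^*(f dg) = (f ∘ F) d(g ∘ F), substitute each coordinate x_i by F_i(u, v) in f_i, and replace dx_i by d F_i = (∂F_i/∂u) du + (∂F_i/∂v) dv.
  For the x component: f_1(F) = 3*u*v; d F_1 = (-6*u + 3*v) du + (3*u) dv
  For the y component: f_2(F) = 6*u*(u - v); d F_2 = (-3*v) du + (-3*u) dv
Combining and collecting du, dv coefficients:
  coeff of du: 9*u*v*(-4*u + 3*v)
  coeff of dv: u^2*(-18*u + 27*v)
F^* omega = (9*u*v*(-4*u + 3*v)) du + (u^2*(-18*u + 27*v)) dv.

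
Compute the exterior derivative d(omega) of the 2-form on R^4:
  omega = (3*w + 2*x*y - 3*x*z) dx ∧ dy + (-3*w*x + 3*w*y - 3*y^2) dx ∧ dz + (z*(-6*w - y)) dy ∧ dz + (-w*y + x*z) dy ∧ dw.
d(omega) = (-3*w - 3*x + 6*y) dx ∧ dy ∧ dz + (z + 3) dx ∧ dy ∧ dw + (-3*x + 3*y) dx ∧ dz ∧ dw + (-x - 6*z) dy ∧ dz ∧ dw

For a 2-form omega = sum_{i<j} g_{ij} dx_i ∧ dx_j, the exterior derivative is
  d(omega) = sum_{i<j} d(g_{ij}) ∧ dx_i ∧ dx_j = sum_{i<j, k} (∂g_{ij}/∂x_k) dx_k ∧ dx_i ∧ dx_j.
Expand each term, using dx_k ∧ dx_i ∧ dx_j = sgn(permutation) dx_{(a)} ∧ dx_{(b)} ∧ dx_{(c)} with (a < b < c) sorted:
  d(3*w + 2*x*y - 3*x*z) includes (∂/∂z)(3*w + 2*x*y - 3*x*z) dz = (-3*x) dz, which multiplied by dx ∧ dy gives (-3*x) dx ∧ dy ∧ dz
  d(3*w + 2*x*y - 3*x*z) includes (∂/∂w)(3*w + 2*x*y - 3*x*z) dw = (3) dw, which multiplied by dx ∧ dy gives (3) dx ∧ dy ∧ dw
  d(-3*w*x + 3*w*y - 3*y^2) includes (∂/∂y)(-3*w*x + 3*w*y - 3*y^2) dy = (3*w - 6*y) dy, which multiplied by dx ∧ dz gives (-3*w + 6*y) dx ∧ dy ∧ dz
  d(-3*w*x + 3*w*y - 3*y^2) includes (∂/∂w)(-3*w*x + 3*w*y - 3*y^2) dw = (-3*x + 3*y) dw, which multiplied by dx ∧ dz gives (-3*x + 3*y) dx ∧ dz ∧ dw
  d(z*(-6*w - y)) includes (∂/∂w)(z*(-6*w - y)) dw = (-6*z) dw, which multiplied by dy ∧ dz gives (-6*z) dy ∧ dz ∧ dw
  d(-w*y + x*z) includes (∂/∂x)(-w*y + x*z) dx = (z) dx, which multiplied by dy ∧ dw gives (z) dx ∧ dy ∧ dw
  d(-w*y + x*z) includes (∂/∂z)(-w*y + x*z) dz = (x) dz, which multiplied by dy ∧ dw gives (-x) dy ∧ dz ∧ dw
Collecting like 3-forms: d(omega) = (-3*w - 3*x + 6*y) dx ∧ dy ∧ dz + (z + 3) dx ∧ dy ∧ dw + (-3*x + 3*y) dx ∧ dz ∧ dw + (-x - 6*z) dy ∧ dz ∧ dw.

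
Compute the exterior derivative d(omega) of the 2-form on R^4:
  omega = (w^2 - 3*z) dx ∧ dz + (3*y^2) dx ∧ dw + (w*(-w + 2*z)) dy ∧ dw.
d(omega) = (2*w) dx ∧ dz ∧ dw + (-6*y) dx ∧ dy ∧ dw + (-2*w) dy ∧ dz ∧ dw

For a 2-form omega = sum_{i<j} g_{ij} dx_i ∧ dx_j, the exterior derivative is
  d(omega) = sum_{i<j} d(g_{ij}) ∧ dx_i ∧ dx_j = sum_{i<j, k} (∂g_{ij}/∂x_k) dx_k ∧ dx_i ∧ dx_j.
Expand each term, using dx_k ∧ dx_i ∧ dx_j = sgn(permutation) dx_{(a)} ∧ dx_{(b)} ∧ dx_{(c)} with (a < b < c) sorted:
  d(w^2 - 3*z) includes (∂/∂w)(w^2 - 3*z) dw = (2*w) dw, which multiplied by dx ∧ dz gives (2*w) dx ∧ dz ∧ dw
  d(3*y^2) includes (∂/∂y)(3*y^2) dy = (6*y) dy, which multiplied by dx ∧ dw gives (-6*y) dx ∧ dy ∧ dw
  d(w*(-w + 2*z)) includes (∂/∂z)(w*(-w + 2*z)) dz = (2*w) dz, which multiplied by dy ∧ dw gives (-2*w) dy ∧ dz ∧ dw
Collecting like 3-forms: d(omega) = (2*w) dx ∧ dz ∧ dw + (-6*y) dx ∧ dy ∧ dw + (-2*w) dy ∧ dz ∧ dw.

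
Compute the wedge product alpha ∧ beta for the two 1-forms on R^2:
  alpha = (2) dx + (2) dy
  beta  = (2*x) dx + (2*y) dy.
alpha ∧ beta = (-4*x + 4*y) dx ∧ dy

Distribute the wedge, using dx_i ∧ dx_j = -dx_j ∧ dx_i and dx_i ∧ dx_i = 0. For each pair (i, j) with i < j, the coefficient of dx_i ∧ dx_j in alpha ∧ beta is (alpha_i * beta_j - alpha_j * beta_i). Collecting: alpha ∧ beta = (-4*x + 4*y) dx ∧ dy.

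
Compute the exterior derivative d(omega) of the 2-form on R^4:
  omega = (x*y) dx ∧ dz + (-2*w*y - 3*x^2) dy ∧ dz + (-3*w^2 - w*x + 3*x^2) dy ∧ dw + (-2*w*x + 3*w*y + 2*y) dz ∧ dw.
d(omega) = (-7*x) dx ∧ dy ∧ dz + (3*w - 2*y + 2) dy ∧ dz ∧ dw + (-w + 6*x) dx ∧ dy ∧ dw + (-2*w) dx ∧ dz ∧ dw

For a 2-form omega = sum_{i<j} g_{ij} dx_i ∧ dx_j, the exterior derivative is
  d(omega) = sum_{i<j} d(g_{ij}) ∧ dx_i ∧ dx_j = sum_{i<j, k} (∂g_{ij}/∂x_k) dx_k ∧ dx_i ∧ dx_j.
Expand each term, using dx_k ∧ dx_i ∧ dx_j = sgn(permutation) dx_{(a)} ∧ dx_{(b)} ∧ dx_{(c)} with (a < b < c) sorted:
  d(x*y) includes (∂/∂y)(x*y) dy = (x) dy, which multiplied by dx ∧ dz gives (-x) dx ∧ dy ∧ dz
  d(-2*w*y - 3*x^2) includes (∂/∂x)(-2*w*y - 3*x^2) dx = (-6*x) dx, which multiplied by dy ∧ dz gives (-6*x) dx ∧ dy ∧ dz
  d(-2*w*y - 3*x^2) includes (∂/∂w)(-2*w*y - 3*x^2) dw = (-2*y) dw, which multiplied by dy ∧ dz gives (-2*y) dy ∧ dz ∧ dw
  d(-3*w^2 - w*x + 3*x^2) includes (∂/∂x)(-3*w^2 - w*x + 3*x^2) dx = (-w + 6*x) dx, which multiplied by dy ∧ dw gives (-w + 6*x) dx ∧ dy ∧ dw
  d(-2*w*x + 3*w*y + 2*y) includes (∂/∂x)(-2*w*x + 3*w*y + 2*y) dx = (-2*w) dx, which multiplied by dz ∧ dw gives (-2*w) dx ∧ dz ∧ dw
  d(-2*w*x + 3*w*y + 2*y) includes (∂/∂y)(-2*w*x + 3*w*y + 2*y) dy = (3*w + 2) dy, which multiplied by dz ∧ dw gives (3*w + 2) dy ∧ dz ∧ dw
Collecting like 3-forms: d(omega) = (-7*x) dx ∧ dy ∧ dz + (3*w - 2*y + 2) dy ∧ dz ∧ dw + (-w + 6*x) dx ∧ dy ∧ dw + (-2*w) dx ∧ dz ∧ dw.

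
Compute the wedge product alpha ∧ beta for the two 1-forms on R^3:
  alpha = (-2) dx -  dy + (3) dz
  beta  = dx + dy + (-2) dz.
alpha ∧ beta = (-1) dx ∧ dy + (1) dx ∧ dz + (-1) dy ∧ dz

Distribute the wedge, using dx_i ∧ dx_j = -dx_j ∧ dx_i and dx_i ∧ dx_i = 0. For each pair (i, j) with i < j, the coefficient of dx_i ∧ dx_j in alpha ∧ beta is (alpha_i * beta_j - alpha_j * beta_i). Collecting: alpha ∧ beta = (-1) dx ∧ dy + (1) dx ∧ dz + (-1) dy ∧ dz.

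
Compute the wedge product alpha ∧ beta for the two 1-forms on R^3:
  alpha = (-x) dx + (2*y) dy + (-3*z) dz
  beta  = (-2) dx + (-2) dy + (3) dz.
alpha ∧ beta = (2*x + 4*y) dx ∧ dy + (-3*x - 6*z) dx ∧ dz + (6*y - 6*z) dy ∧ dz

Distribute the wedge, using dx_i ∧ dx_j = -dx_j ∧ dx_i and dx_i ∧ dx_i = 0. For each pair (i, j) with i < j, the coefficient of dx_i ∧ dx_j in alpha ∧ beta is (alpha_i * beta_j - alpha_j * beta_i). Collecting: alpha ∧ beta = (2*x + 4*y) dx ∧ dy + (-3*x - 6*z) dx ∧ dz + (6*y - 6*z) dy ∧ dz.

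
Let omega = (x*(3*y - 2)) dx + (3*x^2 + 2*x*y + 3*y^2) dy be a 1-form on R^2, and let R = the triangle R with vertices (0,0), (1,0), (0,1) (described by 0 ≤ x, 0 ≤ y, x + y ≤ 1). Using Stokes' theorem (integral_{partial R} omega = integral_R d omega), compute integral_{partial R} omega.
integral_(partial R) omega = 5/6

Stokes: integral_partial_R omega = integral_R d omega with d omega = (∂Q/∂x - ∂P/∂y) dx ∧ dy.
  ∂Q/∂x = 6*x + 2*y
  ∂P/∂y = 3*x
  integrand = ∂Q/∂x - ∂P/∂y = 3*x + 2*y.
Integrating over R: integral_0^1 integral_0^{1-x} (3*x + 2*y) dy dx = 5/6.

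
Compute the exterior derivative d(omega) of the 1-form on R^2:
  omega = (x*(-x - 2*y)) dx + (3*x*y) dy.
d(omega) = (2*x + 3*y) dx ∧ dy

For a 1-form omega = sum_i f_i dx_i, the exterior derivative is
  d(omega) = sum_{i < j} (∂f_j/∂x_i - ∂f_i/∂x_j) dx_i ∧ dx_j.
  coefficient of dx ∧ dy: ∂f_2/∂x - ∂f_1/∂y = ∂(3*x*y)/∂x - ∂(x*(-x - 2*y))/∂y = 2*x + 3*y
Assembling: d(omega) = (2*x + 3*y) dx ∧ dy.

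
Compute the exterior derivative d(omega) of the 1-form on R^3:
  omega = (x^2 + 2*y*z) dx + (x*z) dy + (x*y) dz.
d(omega) = (-z) dx ∧ dy + (-y) dx ∧ dz

For a 1-form omega = sum_i f_i dx_i, the exterior derivative is
  d(omega) = sum_{i < j} (∂f_j/∂x_i - ∂f_i/∂x_j) dx_i ∧ dx_j.
  coefficient of dx ∧ dy: ∂f_2/∂x - ∂f_1/∂y = ∂(x*z)/∂x - ∂(x^2 + 2*y*z)/∂y = -z
  coefficient of dx ∧ dz: ∂f_3/∂x - ∂f_1/∂z = ∂(x*y)/∂x - ∂(x^2 + 2*y*z)/∂z = -y
Assembling: d(omega) = (-z) dx ∧ dy + (-y) dx ∧ dz.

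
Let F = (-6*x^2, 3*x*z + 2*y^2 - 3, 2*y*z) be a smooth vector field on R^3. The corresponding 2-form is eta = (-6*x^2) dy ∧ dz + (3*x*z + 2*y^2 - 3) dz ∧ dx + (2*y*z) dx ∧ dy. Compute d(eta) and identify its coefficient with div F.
d(eta) = (-12*x + 6*y) dx ∧ dy ∧ dz; div F = -12*x + 6*y

For a 2-form in R^3 of the form above, applying d gives a 3-form with coefficient ∂P/∂x + ∂Q/∂y + ∂R/∂z:
  ∂P/∂x = -12*x
  ∂Q/∂y = 4*y
  ∂R/∂z = 2*y
Sum = -12*x + 6*y, which is exactly div F.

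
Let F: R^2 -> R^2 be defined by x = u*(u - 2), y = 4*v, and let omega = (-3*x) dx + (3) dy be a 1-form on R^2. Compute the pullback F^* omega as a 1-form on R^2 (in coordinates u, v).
F^* omega = (6*u*(-u^2 + 3*u - 2)) du + (12) dv

Using F^*(f dg) = (f ∘ F) d(g ∘ F), substitute each coordinate x_i by F_i(u, v) in f_i, and replace dx_i by d F_i = (∂F_i/∂u) du + (∂F_i/∂v) dv.
  For the x component: f_1(F) = 3*u*(2 - u); d F_1 = (2*u - 2) du + (0) dv
  For the y component: f_2(F) = 3; d F_2 = (0) du + (4) dv
Combining and collecting du, dv coefficients:
  coeff of du: 6*u*(-u^2 + 3*u - 2)
  coeff of dv: 12
F^* omega = (6*u*(-u^2 + 3*u - 2)) du + (12) dv.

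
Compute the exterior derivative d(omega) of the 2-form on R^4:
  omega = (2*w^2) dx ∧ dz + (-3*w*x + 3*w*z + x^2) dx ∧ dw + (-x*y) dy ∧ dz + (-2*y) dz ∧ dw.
d(omega) = (w) dx ∧ dz ∧ dw + (-y) dx ∧ dy ∧ dz + (-2) dy ∧ dz ∧ dw

For a 2-form omega = sum_{i<j} g_{ij} dx_i ∧ dx_j, the exterior derivative is
  d(omega) = sum_{i<j} d(g_{ij}) ∧ dx_i ∧ dx_j = sum_{i<j, k} (∂g_{ij}/∂x_k) dx_k ∧ dx_i ∧ dx_j.
Expand each term, using dx_k ∧ dx_i ∧ dx_j = sgn(permutation) dx_{(a)} ∧ dx_{(b)} ∧ dx_{(c)} with (a < b < c) sorted:
  d(2*w^2) includes (∂/∂w)(2*w^2) dw = (4*w) dw, which multiplied by dx ∧ dz gives (4*w) dx ∧ dz ∧ dw
  d(-3*w*x + 3*w*z + x^2) includes (∂/∂z)(-3*w*x + 3*w*z + x^2) dz = (3*w) dz, which multiplied by dx ∧ dw gives (-3*w) dx ∧ dz ∧ dw
  d(-x*y) includes (∂/∂x)(-x*y) dx = (-y) dx, which multiplied by dy ∧ dz gives (-y) dx ∧ dy ∧ dz
  d(-2*y) includes (∂/∂y)(-2*y) dy = (-2) dy, which multiplied by dz ∧ dw gives (-2) dy ∧ dz ∧ dw
Collecting like 3-forms: d(omega) = (w) dx ∧ dz ∧ dw + (-y) dx ∧ dy ∧ dz + (-2) dy ∧ dz ∧ dw.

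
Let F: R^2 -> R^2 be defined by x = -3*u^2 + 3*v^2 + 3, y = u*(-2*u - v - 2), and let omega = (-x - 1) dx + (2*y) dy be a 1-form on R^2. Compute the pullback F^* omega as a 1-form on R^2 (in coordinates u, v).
F^* omega = (2*u*(-u^2 + 6*u*v + 12*u + 10*v^2 + 4*v + 16)) du + (4*u^3 + 20*u^2*v + 4*u^2 - 18*v^3 - 24*v) dv

Using F^*(f dg) = (f ∘ F) d(g ∘ F), substitute each coordinate x_i by F_i(u, v) in f_i, and replace dx_i by d F_i = (∂F_i/∂u) du + (∂F_i/∂v) dv.
  For the x component: f_1(F) = 3*u^2 - 3*v^2 - 4; d F_1 = (-6*u) du + (6*v) dv
  For the y component: f_2(F) = 2*u*(-2*u - v - 2); d F_2 = (-4*u - v - 2) du + (-u) dv
Combining and collecting du, dv coefficients:
  coeff of du: 2*u*(-u^2 + 6*u*v + 12*u + 10*v^2 + 4*v + 16)
  coeff of dv: 4*u^3 + 20*u^2*v + 4*u^2 - 18*v^3 - 24*v
F^* omega = (2*u*(-u^2 + 6*u*v + 12*u + 10*v^2 + 4*v + 16)) du + (4*u^3 + 20*u^2*v + 4*u^2 - 18*v^3 - 24*v) dv.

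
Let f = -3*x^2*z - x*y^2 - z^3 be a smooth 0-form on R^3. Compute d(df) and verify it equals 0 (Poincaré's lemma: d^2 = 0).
d(df) = 0

Step 1: df = sum_i (∂f/∂x_i) dx_i = (-6*x*z - y^2) dx + (-2*x*y) dy + (-3*x^2 - 3*z^2) dz.
Step 2: Apply d again. Using the 1-form formula, the coefficient of dx ∧ dy in d(df) is ∂^2 f/∂x ∂y - ∂^2 f/∂y ∂x = (-2*y) - (-2*y) = 0 (equality of mixed partials for smooth f).
Similarly for dx ∧ dz and dy ∧ dz — all coefficients vanish. So d(df) = 0.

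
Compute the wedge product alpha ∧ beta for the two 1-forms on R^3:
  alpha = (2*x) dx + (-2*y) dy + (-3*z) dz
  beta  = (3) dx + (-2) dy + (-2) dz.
alpha ∧ beta = (-4*x + 6*y) dx ∧ dy + (-4*x + 9*z) dx ∧ dz + (4*y - 6*z) dy ∧ dz

Distribute the wedge, using dx_i ∧ dx_j = -dx_j ∧ dx_i and dx_i ∧ dx_i = 0. For each pair (i, j) with i < j, the coefficient of dx_i ∧ dx_j in alpha ∧ beta is (alpha_i * beta_j - alpha_j * beta_i). Collecting: alpha ∧ beta = (-4*x + 6*y) dx ∧ dy + (-4*x + 9*z) dx ∧ dz + (4*y - 6*z) dy ∧ dz.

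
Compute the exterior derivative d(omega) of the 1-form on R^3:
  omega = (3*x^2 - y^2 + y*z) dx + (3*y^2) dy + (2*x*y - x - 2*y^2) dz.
d(omega) = (2*y - z) dx ∧ dy + (y - 1) dx ∧ dz + (2*x - 4*y) dy ∧ dz

For a 1-form omega = sum_i f_i dx_i, the exterior derivative is
  d(omega) = sum_{i < j} (∂f_j/∂x_i - ∂f_i/∂x_j) dx_i ∧ dx_j.
  coefficient of dx ∧ dy: ∂f_2/∂x - ∂f_1/∂y = ∂(3*y^2)/∂x - ∂(3*x^2 - y^2 + y*z)/∂y = 2*y - z
  coefficient of dx ∧ dz: ∂f_3/∂x - ∂f_1/∂z = ∂(2*x*y - x - 2*y^2)/∂x - ∂(3*x^2 - y^2 + y*z)/∂z = y - 1
  coefficient of dy ∧ dz: ∂f_3/∂y - ∂f_2/∂z = ∂(2*x*y - x - 2*y^2)/∂y - ∂(3*y^2)/∂z = 2*x - 4*y
Assembling: d(omega) = (2*y - z) dx ∧ dy + (y - 1) dx ∧ dz + (2*x - 4*y) dy ∧ dz.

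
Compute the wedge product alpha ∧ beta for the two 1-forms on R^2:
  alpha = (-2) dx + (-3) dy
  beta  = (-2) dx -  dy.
alpha ∧ beta = (-4) dx ∧ dy

Distribute the wedge, using dx_i ∧ dx_j = -dx_j ∧ dx_i and dx_i ∧ dx_i = 0. For each pair (i, j) with i < j, the coefficient of dx_i ∧ dx_j in alpha ∧ beta is (alpha_i * beta_j - alpha_j * beta_i). Collecting: alpha ∧ beta = (-4) dx ∧ dy.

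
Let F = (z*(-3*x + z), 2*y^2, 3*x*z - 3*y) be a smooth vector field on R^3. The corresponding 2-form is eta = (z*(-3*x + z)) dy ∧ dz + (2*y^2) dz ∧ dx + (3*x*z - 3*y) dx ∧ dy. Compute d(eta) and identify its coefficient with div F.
d(eta) = (3*x + 4*y - 3*z) dx ∧ dy ∧ dz; div F = 3*x + 4*y - 3*z

For a 2-form in R^3 of the form above, applying d gives a 3-form with coefficient ∂P/∂x + ∂Q/∂y + ∂R/∂z:
  ∂P/∂x = -3*z
  ∂Q/∂y = 4*y
  ∂R/∂z = 3*x
Sum = 3*x + 4*y - 3*z, which is exactly div F.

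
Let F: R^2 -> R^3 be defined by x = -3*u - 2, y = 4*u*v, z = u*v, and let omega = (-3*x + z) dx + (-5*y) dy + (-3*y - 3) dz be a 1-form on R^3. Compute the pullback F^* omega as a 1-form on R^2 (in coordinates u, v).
F^* omega = (-92*u*v^2 - 3*u*v - 27*u - 3*v - 18) du + (u*(-92*u*v - 3)) dv

Using F^*(f dg) = (f ∘ F) d(g ∘ F), substitute each coordinate x_i by F_i(u, v) in f_i, and replace dx_i by d F_i = (∂F_i/∂u) du + (∂F_i/∂v) dv.
  For the x component: f_1(F) = u*v + 9*u + 6; d F_1 = (-3) du + (0) dv
  For the y component: f_2(F) = -20*u*v; d F_2 = (4*v) du + (4*u) dv
  For the z component: f_3(F) = -12*u*v - 3; d F_3 = (v) du + (u) dv
Combining and collecting du, dv coefficients:
  coeff of du: -92*u*v^2 - 3*u*v - 27*u - 3*v - 18
  coeff of dv: u*(-92*u*v - 3)
F^* omega = (-92*u*v^2 - 3*u*v - 27*u - 3*v - 18) du + (u*(-92*u*v - 3)) dv.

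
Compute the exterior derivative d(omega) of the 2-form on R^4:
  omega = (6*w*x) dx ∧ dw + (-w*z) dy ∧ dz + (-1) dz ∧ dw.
d(omega) = (-z) dy ∧ dz ∧ dw

For a 2-form omega = sum_{i<j} g_{ij} dx_i ∧ dx_j, the exterior derivative is
  d(omega) = sum_{i<j} d(g_{ij}) ∧ dx_i ∧ dx_j = sum_{i<j, k} (∂g_{ij}/∂x_k) dx_k ∧ dx_i ∧ dx_j.
Expand each term, using dx_k ∧ dx_i ∧ dx_j = sgn(permutation) dx_{(a)} ∧ dx_{(b)} ∧ dx_{(c)} with (a < b < c) sorted:
  d(-w*z) includes (∂/∂w)(-w*z) dw = (-z) dw, which multiplied by dy ∧ dz gives (-z) dy ∧ dz ∧ dw
Collecting like 3-forms: d(omega) = (-z) dy ∧ dz ∧ dw.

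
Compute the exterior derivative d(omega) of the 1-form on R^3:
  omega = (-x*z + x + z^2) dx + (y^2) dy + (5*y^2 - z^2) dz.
d(omega) = (x - 2*z) dx ∧ dz + (10*y) dy ∧ dz

For a 1-form omega = sum_i f_i dx_i, the exterior derivative is
  d(omega) = sum_{i < j} (∂f_j/∂x_i - ∂f_i/∂x_j) dx_i ∧ dx_j.
  coefficient of dx ∧ dz: ∂f_3/∂x - ∂f_1/∂z = ∂(5*y^2 - z^2)/∂x - ∂(-x*z + x + z^2)/∂z = x - 2*z
  coefficient of dy ∧ dz: ∂f_3/∂y - ∂f_2/∂z = ∂(5*y^2 - z^2)/∂y - ∂(y^2)/∂z = 10*y
Assembling: d(omega) = (x - 2*z) dx ∧ dz + (10*y) dy ∧ dz.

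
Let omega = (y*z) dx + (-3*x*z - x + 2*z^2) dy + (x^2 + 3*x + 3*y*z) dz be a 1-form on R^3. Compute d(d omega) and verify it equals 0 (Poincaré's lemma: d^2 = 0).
d(d omega) = 0

Step 1: d omega = sum_{i<j} (∂f_j/∂x_i - ∂f_i/∂x_j) dx_i ∧ dx_j:
  coeff of dx ∧ dy: -4*z - 1
  coeff of dx ∧ dz: 2*x - y + 3
  coeff of dy ∧ dz: 3*x - z
Step 2: Apply d again to each 2-form coefficient. The only possible 3-form in R^3 is dx ∧ dy ∧ dz, with coefficient
  ∂(coeff of dy∧dz)/∂x - ∂(coeff of dx∧dz)/∂y + ∂(coeff of dx∧dy)/∂z
  = ∂/∂x (3*x - z) - ∂/∂y (2*x - y + 3) + ∂/∂z (-4*z - 1).
Each of these terms simplifies to sums of mixed partials that cancel in pairs. The result is 0 (by equality of mixed partials for smooth functions — Schwarz / Clairaut).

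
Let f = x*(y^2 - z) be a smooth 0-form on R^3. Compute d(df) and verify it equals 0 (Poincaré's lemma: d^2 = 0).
d(df) = 0

Step 1: df = sum_i (∂f/∂x_i) dx_i = (y^2 - z) dx + (2*x*y) dy + (-x) dz.
Step 2: Apply d again. Using the 1-form formula, the coefficient of dx ∧ dy in d(df) is ∂^2 f/∂x ∂y - ∂^2 f/∂y ∂x = (2*y) - (2*y) = 0 (equality of mixed partials for smooth f).
Similarly for dx ∧ dz and dy ∧ dz — all coefficients vanish. So d(df) = 0.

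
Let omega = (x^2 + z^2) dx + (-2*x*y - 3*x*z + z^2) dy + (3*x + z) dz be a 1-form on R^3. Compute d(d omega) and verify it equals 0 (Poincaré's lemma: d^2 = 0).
d(d omega) = 0

Step 1: d omega = sum_{i<j} (∂f_j/∂x_i - ∂f_i/∂x_j) dx_i ∧ dx_j:
  coeff of dx ∧ dy: -2*y - 3*z
  coeff of dx ∧ dz: 3 - 2*z
  coeff of dy ∧ dz: 3*x - 2*z
Step 2: Apply d again to each 2-form coefficient. The only possible 3-form in R^3 is dx ∧ dy ∧ dz, with coefficient
  ∂(coeff of dy∧dz)/∂x - ∂(coeff of dx∧dz)/∂y + ∂(coeff of dx∧dy)/∂z
  = ∂/∂x (3*x - 2*z) - ∂/∂y (3 - 2*z) + ∂/∂z (-2*y - 3*z).
Each of these terms simplifies to sums of mixed partials that cancel in pairs. The result is 0 (by equality of mixed partials for smooth functions — Schwarz / Clairaut).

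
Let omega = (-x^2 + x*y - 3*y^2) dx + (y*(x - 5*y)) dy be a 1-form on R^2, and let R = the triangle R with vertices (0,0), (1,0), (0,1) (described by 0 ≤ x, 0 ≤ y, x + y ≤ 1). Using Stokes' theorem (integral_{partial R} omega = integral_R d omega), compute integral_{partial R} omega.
integral_(partial R) omega = 1

Stokes: integral_partial_R omega = integral_R d omega with d omega = (∂Q/∂x - ∂P/∂y) dx ∧ dy.
  ∂Q/∂x = y
  ∂P/∂y = x - 6*y
  integrand = ∂Q/∂x - ∂P/∂y = -x + 7*y.
Integrating over R: integral_0^1 integral_0^{1-x} (-x + 7*y) dy dx = 1.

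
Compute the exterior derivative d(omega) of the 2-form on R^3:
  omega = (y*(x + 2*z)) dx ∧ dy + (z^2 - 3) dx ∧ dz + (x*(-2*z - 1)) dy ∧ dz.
d(omega) = (2*y - 2*z - 1) dx ∧ dy ∧ dz

For a 2-form omega = sum_{i<j} g_{ij} dx_i ∧ dx_j, the exterior derivative is
  d(omega) = sum_{i<j} d(g_{ij}) ∧ dx_i ∧ dx_j = sum_{i<j, k} (∂g_{ij}/∂x_k) dx_k ∧ dx_i ∧ dx_j.
Expand each term, using dx_k ∧ dx_i ∧ dx_j = sgn(permutation) dx_{(a)} ∧ dx_{(b)} ∧ dx_{(c)} with (a < b < c) sorted:
  d(y*(x + 2*z)) includes (∂/∂z)(y*(x + 2*z)) dz = (2*y) dz, which multiplied by dx ∧ dy gives (2*y) dx ∧ dy ∧ dz
  d(x*(-2*z - 1)) includes (∂/∂x)(x*(-2*z - 1)) dx = (-2*z - 1) dx, which multiplied by dy ∧ dz gives (-2*z - 1) dx ∧ dy ∧ dz
Collecting like 3-forms: d(omega) = (2*y - 2*z - 1) dx ∧ dy ∧ dz.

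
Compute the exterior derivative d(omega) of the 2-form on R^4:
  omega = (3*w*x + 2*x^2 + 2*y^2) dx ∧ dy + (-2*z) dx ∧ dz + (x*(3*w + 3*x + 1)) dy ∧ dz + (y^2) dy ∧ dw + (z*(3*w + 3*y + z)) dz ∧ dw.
d(omega) = (3*x) dx ∧ dy ∧ dw + (3*w + 6*x + 1) dx ∧ dy ∧ dz + (3*x + 3*z) dy ∧ dz ∧ dw

For a 2-form omega = sum_{i<j} g_{ij} dx_i ∧ dx_j, the exterior derivative is
  d(omega) = sum_{i<j} d(g_{ij}) ∧ dx_i ∧ dx_j = sum_{i<j, k} (∂g_{ij}/∂x_k) dx_k ∧ dx_i ∧ dx_j.
Expand each term, using dx_k ∧ dx_i ∧ dx_j = sgn(permutation) dx_{(a)} ∧ dx_{(b)} ∧ dx_{(c)} with (a < b < c) sorted:
  d(3*w*x + 2*x^2 + 2*y^2) includes (∂/∂w)(3*w*x + 2*x^2 + 2*y^2) dw = (3*x) dw, which multiplied by dx ∧ dy gives (3*x) dx ∧ dy ∧ dw
  d(x*(3*w + 3*x + 1)) includes (∂/∂x)(x*(3*w + 3*x + 1)) dx = (3*w + 6*x + 1) dx, which multiplied by dy ∧ dz gives (3*w + 6*x + 1) dx ∧ dy ∧ dz
  d(x*(3*w + 3*x + 1)) includes (∂/∂w)(x*(3*w + 3*x + 1)) dw = (3*x) dw, which multiplied by dy ∧ dz gives (3*x) dy ∧ dz ∧ dw
  d(z*(3*w + 3*y + z)) includes (∂/∂y)(z*(3*w + 3*y + z)) dy = (3*z) dy, which multiplied by dz ∧ dw gives (3*z) dy ∧ dz ∧ dw
Collecting like 3-forms: d(omega) = (3*x) dx ∧ dy ∧ dw + (3*w + 6*x + 1) dx ∧ dy ∧ dz + (3*x + 3*z) dy ∧ dz ∧ dw.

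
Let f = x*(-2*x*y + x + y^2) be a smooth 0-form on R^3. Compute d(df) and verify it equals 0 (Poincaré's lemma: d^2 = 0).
d(df) = 0

Step 1: df = sum_i (∂f/∂x_i) dx_i = (-4*x*y + 2*x + y^2) dx + (2*x*(-x + y)) dy + (0) dz.
Step 2: Apply d again. Using the 1-form formula, the coefficient of dx ∧ dy in d(df) is ∂^2 f/∂x ∂y - ∂^2 f/∂y ∂x = (-4*x + 2*y) - (-4*x + 2*y) = 0 (equality of mixed partials for smooth f).
Similarly for dx ∧ dz and dy ∧ dz — all coefficients vanish. So d(df) = 0.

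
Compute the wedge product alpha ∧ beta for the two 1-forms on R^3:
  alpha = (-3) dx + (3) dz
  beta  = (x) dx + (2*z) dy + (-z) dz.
alpha ∧ beta = (-6*z) dx ∧ dy + (-3*x + 3*z) dx ∧ dz + (-6*z) dy ∧ dz

Distribute the wedge, using dx_i ∧ dx_j = -dx_j ∧ dx_i and dx_i ∧ dx_i = 0. For each pair (i, j) with i < j, the coefficient of dx_i ∧ dx_j in alpha ∧ beta is (alpha_i * beta_j - alpha_j * beta_i). Collecting: alpha ∧ beta = (-6*z) dx ∧ dy + (-3*x + 3*z) dx ∧ dz + (-6*z) dy ∧ dz.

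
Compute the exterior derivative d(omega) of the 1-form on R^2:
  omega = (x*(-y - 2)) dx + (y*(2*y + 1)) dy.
d(omega) = (x) dx ∧ dy

For a 1-form omega = sum_i f_i dx_i, the exterior derivative is
  d(omega) = sum_{i < j} (∂f_j/∂x_i - ∂f_i/∂x_j) dx_i ∧ dx_j.
  coefficient of dx ∧ dy: ∂f_2/∂x - ∂f_1/∂y = ∂(y*(2*y + 1))/∂x - ∂(x*(-y - 2))/∂y = x
Assembling: d(omega) = (x) dx ∧ dy.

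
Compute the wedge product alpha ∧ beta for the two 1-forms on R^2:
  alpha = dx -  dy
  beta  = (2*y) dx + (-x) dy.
alpha ∧ beta = (-x + 2*y) dx ∧ dy

Distribute the wedge, using dx_i ∧ dx_j = -dx_j ∧ dx_i and dx_i ∧ dx_i = 0. For each pair (i, j) with i < j, the coefficient of dx_i ∧ dx_j in alpha ∧ beta is (alpha_i * beta_j - alpha_j * beta_i). Collecting: alpha ∧ beta = (-x + 2*y) dx ∧ dy.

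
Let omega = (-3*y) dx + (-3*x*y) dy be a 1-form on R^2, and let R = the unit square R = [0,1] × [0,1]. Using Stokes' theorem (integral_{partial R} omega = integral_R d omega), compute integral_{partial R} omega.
integral_(partial R) omega = 3/2

Stokes: integral_partial_R omega = integral_R d omega with d omega = (∂Q/∂x - ∂P/∂y) dx ∧ dy.
  ∂Q/∂x = -3*y
  ∂P/∂y = -3
  integrand = ∂Q/∂x - ∂P/∂y = 3 - 3*y.
Integrating over R: integral_0^1 integral_0^1 (3 - 3*y) dx dy = 3/2.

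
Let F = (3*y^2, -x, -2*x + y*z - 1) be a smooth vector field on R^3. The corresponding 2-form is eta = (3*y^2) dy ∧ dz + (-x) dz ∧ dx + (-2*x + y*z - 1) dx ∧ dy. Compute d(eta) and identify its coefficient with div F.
d(eta) = (y) dx ∧ dy ∧ dz; div F = y

For a 2-form in R^3 of the form above, applying d gives a 3-form with coefficient ∂P/∂x + ∂Q/∂y + ∂R/∂z:
  ∂P/∂x = 0
  ∂Q/∂y = 0
  ∂R/∂z = y
Sum = y, which is exactly div F.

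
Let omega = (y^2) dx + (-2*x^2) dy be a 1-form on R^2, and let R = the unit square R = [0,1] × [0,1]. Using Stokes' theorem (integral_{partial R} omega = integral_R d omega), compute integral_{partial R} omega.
integral_(partial R) omega = -3

Stokes: integral_partial_R omega = integral_R d omega with d omega = (∂Q/∂x - ∂P/∂y) dx ∧ dy.
  ∂Q/∂x = -4*x
  ∂P/∂y = 2*y
  integrand = ∂Q/∂x - ∂P/∂y = -4*x - 2*y.
Integrating over R: integral_0^1 integral_0^1 (-4*x - 2*y) dx dy = -3.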